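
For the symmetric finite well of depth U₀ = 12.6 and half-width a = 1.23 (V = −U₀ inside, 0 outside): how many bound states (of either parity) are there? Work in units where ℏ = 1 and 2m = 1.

Define the well-strength parameter z₀ = (a/ℏ)√(2mU₀) = 1.23 × √(2·0.5·12.6) = 4.366.
A new bound state (alternating even/odd) appears each time z₀ passes a multiple of π/2, so N = ⌊2z₀/π⌋ + 1 = ⌊2.780⌋ + 1 = 3.

N = 3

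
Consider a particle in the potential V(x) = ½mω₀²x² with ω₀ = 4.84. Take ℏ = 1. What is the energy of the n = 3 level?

E = 16.9

Using E_n = (n + ½)ℏω₀: E_3 = 3.5 × 4.84 = 16.94.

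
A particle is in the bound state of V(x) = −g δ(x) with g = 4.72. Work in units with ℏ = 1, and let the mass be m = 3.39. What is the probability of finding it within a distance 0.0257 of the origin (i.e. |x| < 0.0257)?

P = 0.561

The normalised bound state is ψ = √κ e^{−κ|x|} with κ = mg/ℏ² = 16.00.
P(|x| < d) = ∫_{−d}^{d} κ e^{−2κ|x|} dx = 1 − e^{−2κd} = 1 − e^{−0.8224} = 0.5606.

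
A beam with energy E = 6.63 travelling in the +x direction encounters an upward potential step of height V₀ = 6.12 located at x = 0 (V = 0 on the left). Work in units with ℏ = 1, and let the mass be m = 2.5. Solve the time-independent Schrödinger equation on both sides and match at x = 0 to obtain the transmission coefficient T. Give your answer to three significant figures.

The wavenumbers are k₁ = √(2mE)/ℏ = 5.758 on the left and k₂ = √(2m(E − V₀))/ℏ = 1.597 on the right.
Continuity of ψ and ψ′ at the step yields the reflection amplitude r = (k₁ − k₂)/(k₁ + k₂) = 0.5657; thus R = |r|² = 0.3201, T = 0.6799.

T = 0.680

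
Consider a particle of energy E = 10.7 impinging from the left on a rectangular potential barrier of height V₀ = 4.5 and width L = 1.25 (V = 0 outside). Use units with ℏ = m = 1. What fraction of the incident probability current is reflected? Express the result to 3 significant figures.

R = 0.0647

E > V₀: inside the barrier k₂ = √(2m(E − V₀))/ℏ = 3.521, k₂L = 4.402.
Matching at both interfaces gives T⁻¹ = 1 + V₀² sin²(k₂L) / [4E(E − V₀)] = 1.069, hence T = 0.935.
R = 1 − T = 0.0647.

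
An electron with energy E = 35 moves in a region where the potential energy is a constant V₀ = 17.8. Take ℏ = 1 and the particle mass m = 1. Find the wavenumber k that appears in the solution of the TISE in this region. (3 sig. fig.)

With E > V₀ the solution is oscillatory, ψ ∝ e^{±ikx} with k = √(2m(E − V₀))/ℏ.
k = √(2 × 1 × 17.2) = 5.865.

k = 5.87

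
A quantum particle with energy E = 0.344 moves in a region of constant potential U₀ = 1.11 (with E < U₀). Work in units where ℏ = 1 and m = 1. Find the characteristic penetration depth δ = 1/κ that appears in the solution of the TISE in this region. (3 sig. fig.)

δ = 0.808

Since E < U₀ the TISE in this region is ψ'' = κ²ψ with κ = √(2m(U₀ − E))/ℏ.
κ = √(2 × 1 × 0.766) = 1.238. The penetration depth is δ = 1/κ = 0.808.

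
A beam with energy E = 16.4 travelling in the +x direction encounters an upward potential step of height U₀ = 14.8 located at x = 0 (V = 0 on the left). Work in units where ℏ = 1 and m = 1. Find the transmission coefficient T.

T = 0.725

On each side the TISE gives plane waves with k = √(2m(E − V))/ℏ: k₁ = √(2·1·16.4) = 5.727, k₂ = √(2·1·1.6) = 1.789.
Continuity of ψ and ψ′ at the step yields the reflection amplitude r = (k₁ − k₂)/(k₁ + k₂) = 0.5240; thus R = |r|² = 0.2746, T = 0.7254.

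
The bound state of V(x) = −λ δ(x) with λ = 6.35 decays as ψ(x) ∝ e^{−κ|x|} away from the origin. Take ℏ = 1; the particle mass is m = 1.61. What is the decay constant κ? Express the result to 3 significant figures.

Integrating the TISE across x = 0 gives the cusp condition ψ'(0⁺) − ψ'(0⁻) = −(2mλ/ℏ²)ψ(0).
With ψ ∝ e^{−κ|x|} this yields −2κ = −2mλ/ℏ², so κ = mλ/ℏ² = 10.22.

κ = 10.2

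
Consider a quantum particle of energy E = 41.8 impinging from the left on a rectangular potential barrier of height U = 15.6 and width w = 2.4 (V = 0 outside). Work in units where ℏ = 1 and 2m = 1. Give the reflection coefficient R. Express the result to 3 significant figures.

R = 0.00428

Above the barrier the interior wavenumber is k₂ = √(2m(E − U))/ℏ = 5.119, giving phase k₂w = 12.28.
Matching at both interfaces gives T⁻¹ = 1 + U² sin²(k₂w) / [4E(E − U)] = 1.004, hence T = 0.996.
R = 1 − T = 0.00428.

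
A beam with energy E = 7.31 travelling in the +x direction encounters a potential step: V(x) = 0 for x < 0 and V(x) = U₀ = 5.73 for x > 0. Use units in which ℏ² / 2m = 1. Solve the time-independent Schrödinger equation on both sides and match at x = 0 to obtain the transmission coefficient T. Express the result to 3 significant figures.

T = 0.867

On each side the TISE gives plane waves with k = √(2m(E − V))/ℏ: k₁ = √(2·½·7.31) = 2.704, k₂ = √(2·½·1.58) = 1.257.
Continuity of ψ and ψ′ at the step yields the reflection amplitude r = (k₁ − k₂)/(k₁ + k₂) = 0.3653; thus R = |r|² = 0.1334, T = 0.8666.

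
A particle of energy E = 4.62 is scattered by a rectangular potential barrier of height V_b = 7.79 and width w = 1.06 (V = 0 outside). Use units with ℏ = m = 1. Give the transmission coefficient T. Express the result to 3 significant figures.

T = 0.0184

E < V_b: inside the barrier ψ ∝ e^{±κx} with κ = √(2m(V_b − E))/ℏ = 2.518.
κw = 2.669, sinh(κw) = 7.178.
The exact tunnelling result is T⁻¹ = 1 + V_b² sinh²(κw) / [4E(V_b − E)] = 54.38, so T = 0.0184.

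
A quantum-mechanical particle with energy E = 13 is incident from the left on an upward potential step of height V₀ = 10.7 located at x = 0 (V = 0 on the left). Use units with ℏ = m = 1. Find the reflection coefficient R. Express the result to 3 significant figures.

R = 0.166

On each side the TISE gives plane waves with k = √(2m(E − V))/ℏ: k₁ = √(2·1·13) = 5.099, k₂ = √(2·1·2.3) = 2.145.
Continuity of ψ and ψ′ at the step yields the reflection amplitude r = (k₁ − k₂)/(k₁ + k₂) = 0.4078; thus R = |r|² = 0.1663, T = 0.8337.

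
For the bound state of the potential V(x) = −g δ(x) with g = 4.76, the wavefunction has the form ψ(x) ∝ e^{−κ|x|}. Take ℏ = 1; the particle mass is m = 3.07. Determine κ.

Integrating the TISE across x = 0 gives the cusp condition ψ'(0⁺) − ψ'(0⁻) = −(2mg/ℏ²)ψ(0).
With ψ ∝ e^{−κ|x|} this yields −2κ = −2mg/ℏ², so κ = mg/ℏ² = 14.61.

κ = 14.6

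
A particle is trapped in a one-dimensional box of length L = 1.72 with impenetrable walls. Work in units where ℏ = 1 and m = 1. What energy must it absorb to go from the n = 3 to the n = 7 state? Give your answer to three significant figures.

ΔE = 66.7

E_n = n²π²ℏ²/(2mL²), so ΔE = (7² − 3²) π²ℏ²/(2mL²).
ΔE = 40 × π² / (2 × 1 × 1.72²) = 66.72.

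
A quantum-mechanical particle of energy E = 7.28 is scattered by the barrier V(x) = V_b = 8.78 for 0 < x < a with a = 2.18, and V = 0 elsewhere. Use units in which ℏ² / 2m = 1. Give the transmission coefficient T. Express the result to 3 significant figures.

T = 0.0109

E < V_b: inside the barrier ψ ∝ e^{±κx} with κ = √(2m(V_b − E))/ℏ = 1.225.
κa = 2.670, sinh(κa) = 7.185.
The exact tunnelling result is T⁻¹ = 1 + V_b² sinh²(κa) / [4E(V_b − E)] = 92.11, so T = 0.0109.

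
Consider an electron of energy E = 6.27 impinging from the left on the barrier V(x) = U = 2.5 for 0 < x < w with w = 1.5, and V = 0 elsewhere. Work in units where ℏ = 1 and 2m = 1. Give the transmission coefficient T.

T = 0.997

Above the barrier the interior wavenumber is k₂ = √(2m(E − U))/ℏ = 1.942, giving phase k₂w = 2.912.
T = [1 + U² sin²(k₂w) / (4E(E − U))]⁻¹ = 1/1.003 = 0.997.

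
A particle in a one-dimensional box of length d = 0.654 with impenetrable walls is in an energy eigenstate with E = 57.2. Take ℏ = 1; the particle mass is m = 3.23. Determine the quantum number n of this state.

n = 4

From E_n = n²π²ℏ²/(2md²) invert to n = √(2md²E)/(πℏ).
n = (0.654/π) × √(2 × 3.23 × 57.2) = 4.002 → n = 4.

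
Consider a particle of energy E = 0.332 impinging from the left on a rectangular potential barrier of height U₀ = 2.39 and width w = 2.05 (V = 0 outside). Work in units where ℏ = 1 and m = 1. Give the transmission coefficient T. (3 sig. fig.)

T = 0.000467

Since E < U₀ the interior solution is evanescent with decay constant κ = √(2m(U₀ − E))/ℏ = 2.029.
κw = 4.159, sinh(κw) = 32.00.
The exact tunnelling result is T⁻¹ = 1 + U₀² sinh²(κw) / [4E(U₀ − E)] = 2141, so T = 0.000467.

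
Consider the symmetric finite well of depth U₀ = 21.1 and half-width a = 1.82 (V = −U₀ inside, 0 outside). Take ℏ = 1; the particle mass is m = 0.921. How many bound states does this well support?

The dimensionless depth is z₀ = a√(2mU₀)/ℏ = 1.82 × √(38.87) = 11.35.
A new bound state (alternating even/odd) appears each time z₀ passes a multiple of π/2, so N = ⌊2z₀/π⌋ + 1 = ⌊7.223⌋ + 1 = 8.

N = 8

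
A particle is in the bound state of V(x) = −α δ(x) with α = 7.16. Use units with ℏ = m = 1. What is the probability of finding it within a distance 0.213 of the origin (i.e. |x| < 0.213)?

P = 0.953

The normalised bound state is ψ = √κ e^{−κ|x|} with κ = mα/ℏ² = 7.160.
P(|x| < d) = ∫_{−d}^{d} κ e^{−2κ|x|} dx = 1 − e^{−2κd} = 1 − e^{−3.050} = 0.9526.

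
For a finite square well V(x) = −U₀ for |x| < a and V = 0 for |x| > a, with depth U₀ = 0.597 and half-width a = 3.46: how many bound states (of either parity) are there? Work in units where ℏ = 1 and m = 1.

N = 3

The dimensionless depth is z₀ = a√(2mU₀)/ℏ = 3.46 × √(1.194) = 3.781.
A new bound state (alternating even/odd) appears each time z₀ passes a multiple of π/2, so N = ⌊2z₀/π⌋ + 1 = ⌊2.407⌋ + 1 = 3.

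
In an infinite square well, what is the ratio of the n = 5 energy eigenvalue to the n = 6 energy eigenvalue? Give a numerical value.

Since E_n ∝ n², the ratio is (5/6)² = 0.694444.

0.694444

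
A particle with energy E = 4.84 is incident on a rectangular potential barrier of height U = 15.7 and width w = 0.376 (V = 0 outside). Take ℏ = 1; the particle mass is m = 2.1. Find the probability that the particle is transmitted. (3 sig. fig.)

T = 0.0211

Since E < U the interior solution is evanescent with decay constant κ = √(2m(U − E))/ℏ = 6.754.
κw = 2.539, sinh(κw) = 6.296.
Matching ψ, ψ′ at both faces gives T = [1 + U² sinh²(κw) / (4E(U − E))]⁻¹ = 1/47.48 = 0.0211.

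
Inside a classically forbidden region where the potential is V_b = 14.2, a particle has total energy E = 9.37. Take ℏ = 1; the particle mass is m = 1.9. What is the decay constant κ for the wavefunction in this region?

Since E < V_b the TISE in this region is ψ'' = κ²ψ with κ = √(2m(V_b − E))/ℏ.
κ = √(2 × 1.9 × 4.83) = 4.284.

κ = 4.28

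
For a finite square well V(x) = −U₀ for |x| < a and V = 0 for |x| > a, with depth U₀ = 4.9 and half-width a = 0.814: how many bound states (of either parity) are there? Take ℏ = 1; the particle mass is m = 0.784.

Define the well-strength parameter z₀ = (a/ℏ)√(2mU₀) = 0.814 × √(2·0.784·4.9) = 2.256.
A new bound state (alternating even/odd) appears each time z₀ passes a multiple of π/2, so N = ⌊2z₀/π⌋ + 1 = ⌊1.436⌋ + 1 = 2.

N = 2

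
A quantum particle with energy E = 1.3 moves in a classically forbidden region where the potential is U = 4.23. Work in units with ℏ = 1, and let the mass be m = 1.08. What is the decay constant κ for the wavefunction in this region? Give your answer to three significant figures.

κ = 2.52

Since E < U the TISE in this region is ψ'' = κ²ψ with κ = √(2m(U − E))/ℏ.
κ = √(2 × 1.08 × 2.93) = 2.516.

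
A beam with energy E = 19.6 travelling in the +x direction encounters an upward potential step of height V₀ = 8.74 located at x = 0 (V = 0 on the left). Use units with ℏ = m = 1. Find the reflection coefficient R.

On each side the TISE gives plane waves with k = √(2m(E − V))/ℏ: k₁ = √(2·1·19.6) = 6.261, k₂ = √(2·1·10.86) = 4.660.
Matching ψ and ψ′ at x = 0 gives r = (k₁ − k₂)/(k₁ + k₂), so R = r² = 0.02148 and T = 1 − R = 0.9785.

R = 0.0215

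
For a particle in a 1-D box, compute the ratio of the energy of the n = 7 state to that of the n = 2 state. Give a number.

E_n = n²π²ℏ²/(2mL²) so the ratio is n₂²/n₁² = 49/4 = 12.25.

12.25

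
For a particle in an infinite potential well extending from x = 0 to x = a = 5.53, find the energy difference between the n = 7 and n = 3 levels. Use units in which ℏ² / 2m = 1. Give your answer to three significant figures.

ΔE = 12.9

E_n = n²π²ℏ²/(2ma²), so ΔE = (7² − 3²) π²ℏ²/(2ma²).
ΔE = 40 × π² / (2 × 0.5 × 5.53²) = 12.91.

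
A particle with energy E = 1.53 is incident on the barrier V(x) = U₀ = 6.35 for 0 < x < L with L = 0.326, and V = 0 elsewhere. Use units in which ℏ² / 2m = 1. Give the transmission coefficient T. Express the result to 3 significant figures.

T = 0.547

E < U₀: inside the barrier ψ ∝ e^{±κx} with κ = √(2m(U₀ − E))/ℏ = 2.195.
κL = 0.7157, sinh(κL) = 0.7784.
Matching ψ, ψ′ at both faces gives T = [1 + U₀² sinh²(κL) / (4E(U₀ − E))]⁻¹ = 1/1.828 = 0.547.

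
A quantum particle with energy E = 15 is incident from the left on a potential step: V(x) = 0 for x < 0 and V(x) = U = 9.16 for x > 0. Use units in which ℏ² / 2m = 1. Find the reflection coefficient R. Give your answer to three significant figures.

R = 0.0536

The wavenumbers are k₁ = √(2mE)/ℏ = 3.873 on the left and k₂ = √(2m(E − U))/ℏ = 2.417 on the right.
Continuity of ψ and ψ′ at the step yields the reflection amplitude r = (k₁ − k₂)/(k₁ + k₂) = 0.2316; thus R = |r|² = 0.05362, T = 0.9464.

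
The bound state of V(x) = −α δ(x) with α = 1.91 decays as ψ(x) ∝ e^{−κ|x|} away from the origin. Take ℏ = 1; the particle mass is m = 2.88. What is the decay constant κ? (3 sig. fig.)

κ = 5.50

Integrating the TISE across x = 0 gives the cusp condition ψ'(0⁺) − ψ'(0⁻) = −(2mα/ℏ²)ψ(0).
With ψ ∝ e^{−κ|x|} this yields −2κ = −2mα/ℏ², so κ = mα/ℏ² = 5.501.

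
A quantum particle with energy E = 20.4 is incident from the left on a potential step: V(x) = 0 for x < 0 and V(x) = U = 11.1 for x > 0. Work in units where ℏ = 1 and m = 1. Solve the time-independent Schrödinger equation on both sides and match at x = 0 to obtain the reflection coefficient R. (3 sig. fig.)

R = 0.0376

The wavenumbers are k₁ = √(2mE)/ℏ = 6.387 on the left and k₂ = √(2m(E − U))/ℏ = 4.313 on the right.
Continuity of ψ and ψ′ at the step yields the reflection amplitude r = (k₁ − k₂)/(k₁ + k₂) = 0.1939; thus R = |r|² = 0.03759, T = 0.9624.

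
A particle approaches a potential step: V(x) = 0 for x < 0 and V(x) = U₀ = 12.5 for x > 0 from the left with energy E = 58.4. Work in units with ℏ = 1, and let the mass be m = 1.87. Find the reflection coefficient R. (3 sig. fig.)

The wavenumbers are k₁ = √(2mE)/ℏ = 14.78 on the left and k₂ = √(2m(E − U₀))/ℏ = 13.10 on the right.
Continuity of ψ and ψ′ at the step yields the reflection amplitude r = (k₁ − k₂)/(k₁ + k₂) = 0.06014; thus R = |r|² = 0.003617, T = 0.9964.

R = 0.00362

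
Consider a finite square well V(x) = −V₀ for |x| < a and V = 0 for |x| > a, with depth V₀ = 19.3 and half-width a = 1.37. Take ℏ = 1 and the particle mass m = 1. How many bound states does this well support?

N = 6

Define the well-strength parameter z₀ = (a/ℏ)√(2mV₀) = 1.37 × √(2·1·19.3) = 8.512.
A new bound state (alternating even/odd) appears each time z₀ passes a multiple of π/2, so N = ⌊2z₀/π⌋ + 1 = ⌊5.419⌋ + 1 = 6.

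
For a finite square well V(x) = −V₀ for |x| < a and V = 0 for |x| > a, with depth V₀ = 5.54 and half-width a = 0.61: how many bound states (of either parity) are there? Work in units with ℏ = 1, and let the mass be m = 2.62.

The dimensionless depth is z₀ = a√(2mV₀)/ℏ = 0.61 × √(29.03) = 3.287.
A new bound state (alternating even/odd) appears each time z₀ passes a multiple of π/2, so N = ⌊2z₀/π⌋ + 1 = ⌊2.092⌋ + 1 = 3.

N = 3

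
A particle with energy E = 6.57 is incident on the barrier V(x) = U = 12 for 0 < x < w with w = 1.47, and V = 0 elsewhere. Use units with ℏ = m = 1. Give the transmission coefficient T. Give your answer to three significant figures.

T = 0.000246

Since E < U the interior solution is evanescent with decay constant κ = √(2m(U − E))/ℏ = 3.295.
κw = 4.844, sinh(κw) = 63.50.
Matching ψ, ψ′ at both faces gives T = [1 + U² sinh²(κw) / (4E(U − E))]⁻¹ = 1/4070 = 0.000246.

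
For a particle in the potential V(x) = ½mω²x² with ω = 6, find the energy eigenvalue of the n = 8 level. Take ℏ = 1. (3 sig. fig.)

E = 51.0

The oscillator eigenvalues are E_n = ℏω(n + ½), so E_8 = 6 × 8.5 = 51.00.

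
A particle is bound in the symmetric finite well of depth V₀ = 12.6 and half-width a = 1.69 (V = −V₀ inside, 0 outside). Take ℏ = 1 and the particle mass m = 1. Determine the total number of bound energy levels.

N = 6

The dimensionless depth is z₀ = a√(2mV₀)/ℏ = 1.69 × √(25.20) = 8.484.
The even/odd transcendental equations gain one root per π/2 in z₀, giving N = 1 + ⌊2z₀/π⌋ = 1 + ⌊5.401⌋ = 6.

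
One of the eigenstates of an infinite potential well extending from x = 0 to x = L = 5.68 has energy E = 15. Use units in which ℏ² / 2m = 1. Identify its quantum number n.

n = 7

For an infinite well E_n = n²π²ℏ²/(2mL²), so n = (L/πℏ)√(2mE).
n = (5.68/π) × √(2 × 0.5 × 15) = 7.002 → n = 7.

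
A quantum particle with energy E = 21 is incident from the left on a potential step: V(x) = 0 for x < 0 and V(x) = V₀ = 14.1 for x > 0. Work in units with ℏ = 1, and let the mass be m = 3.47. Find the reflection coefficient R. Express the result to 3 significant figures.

R = 0.0736

On each side the TISE gives plane waves with k = √(2m(E − V))/ℏ: k₁ = √(2·3.47·21) = 12.07, k₂ = √(2·3.47·6.9) = 6.920.
Continuity of ψ and ψ′ at the step yields the reflection amplitude r = (k₁ − k₂)/(k₁ + k₂) = 0.2713; thus R = |r|² = 0.07360, T = 0.9264.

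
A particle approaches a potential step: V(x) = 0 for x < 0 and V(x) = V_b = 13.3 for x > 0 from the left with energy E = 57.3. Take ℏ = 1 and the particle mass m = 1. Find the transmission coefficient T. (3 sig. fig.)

On each side the TISE gives plane waves with k = √(2m(E − V))/ℏ: k₁ = √(2·1·57.3) = 10.71, k₂ = √(2·1·44) = 9.381.
Continuity of ψ and ψ′ at the step yields the reflection amplitude r = (k₁ − k₂)/(k₁ + k₂) = 0.06593; thus R = |r|² = 0.004347, T = 0.9957.

T = 0.996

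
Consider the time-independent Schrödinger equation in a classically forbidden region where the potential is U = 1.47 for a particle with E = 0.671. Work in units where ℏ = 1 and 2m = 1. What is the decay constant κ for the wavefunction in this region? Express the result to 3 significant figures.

Since E < U the TISE in this region is ψ'' = κ²ψ with κ = √(2m(U − E))/ℏ.
κ = √(2 × 0.5 × 0.799) = 0.8939.

κ = 0.894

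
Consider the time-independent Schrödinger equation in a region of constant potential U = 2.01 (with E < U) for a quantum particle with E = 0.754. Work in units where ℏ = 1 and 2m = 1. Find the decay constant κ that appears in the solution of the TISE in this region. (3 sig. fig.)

κ = 1.12

Since E < U the TISE in this region is ψ'' = κ²ψ with κ = √(2m(U − E))/ℏ.
κ = √(2 × 0.5 × 1.256) = 1.121.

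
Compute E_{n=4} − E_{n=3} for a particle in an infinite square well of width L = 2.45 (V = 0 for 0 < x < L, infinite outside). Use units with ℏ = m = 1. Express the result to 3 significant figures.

E_n = n²π²ℏ²/(2mL²), so ΔE = (4² − 3²) π²ℏ²/(2mL²).
ΔE = 7 × π² / (2 × 1 × 2.45²) = 5.755.

ΔE = 5.75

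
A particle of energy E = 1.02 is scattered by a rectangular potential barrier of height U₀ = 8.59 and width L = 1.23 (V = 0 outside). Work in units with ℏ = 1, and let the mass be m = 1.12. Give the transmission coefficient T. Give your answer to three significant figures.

E < U₀: inside the barrier ψ ∝ e^{±κx} with κ = √(2m(U₀ − E))/ℏ = 4.118.
κL = 5.065, sinh(κL) = 79.18.
The exact tunnelling result is T⁻¹ = 1 + U₀² sinh²(κL) / [4E(U₀ − E)] = 14980, so T = 0.0000668.

T = 0.0000668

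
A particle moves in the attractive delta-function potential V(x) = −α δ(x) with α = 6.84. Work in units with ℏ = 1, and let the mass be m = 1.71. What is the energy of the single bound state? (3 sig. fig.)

E = -40.0

The bound state is ψ(x) = √κ e^{−κ|x|}. The derivative jump ψ'(0⁺) − ψ'(0⁻) = −(2mα/ℏ²)ψ(0) fixes κ = mα/ℏ² = 11.70.
Then E = −ℏ²κ²/(2m) = −mα²/(2ℏ²) = -40.00.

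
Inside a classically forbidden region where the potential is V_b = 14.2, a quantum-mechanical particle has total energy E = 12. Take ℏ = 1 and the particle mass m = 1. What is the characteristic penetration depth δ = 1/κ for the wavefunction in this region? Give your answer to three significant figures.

δ = 0.477

Since E < V_b the TISE in this region is ψ'' = κ²ψ with κ = √(2m(V_b − E))/ℏ.
κ = √(2 × 1 × 2.2) = 2.098. The penetration depth is δ = 1/κ = 0.477.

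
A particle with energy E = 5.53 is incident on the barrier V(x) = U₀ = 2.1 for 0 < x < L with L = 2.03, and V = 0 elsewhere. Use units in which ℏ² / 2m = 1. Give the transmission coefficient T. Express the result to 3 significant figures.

E > U₀: inside the barrier k₂ = √(2m(E − U₀))/ℏ = 1.852, k₂L = 3.760.
Matching at both interfaces gives T⁻¹ = 1 + U₀² sin²(k₂L) / [4E(E − U₀)] = 1.020, hence T = 0.981.

T = 0.981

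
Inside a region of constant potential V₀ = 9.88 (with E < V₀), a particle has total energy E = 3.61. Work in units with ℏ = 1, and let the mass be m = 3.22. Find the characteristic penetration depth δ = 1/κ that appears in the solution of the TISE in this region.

Since E < V₀ the TISE in this region is ψ'' = κ²ψ with κ = √(2m(V₀ − E))/ℏ.
κ = √(2 × 3.22 × 6.27) = 6.354. The penetration depth is δ = 1/κ = 0.157.

δ = 0.157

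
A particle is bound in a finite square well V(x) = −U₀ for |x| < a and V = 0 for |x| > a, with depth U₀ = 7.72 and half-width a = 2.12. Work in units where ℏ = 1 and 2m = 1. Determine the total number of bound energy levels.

Define the well-strength parameter z₀ = (a/ℏ)√(2mU₀) = 2.12 × √(2·0.5·7.72) = 5.890.
The even/odd transcendental equations gain one root per π/2 in z₀, giving N = 1 + ⌊2z₀/π⌋ = 1 + ⌊3.750⌋ = 4.

N = 4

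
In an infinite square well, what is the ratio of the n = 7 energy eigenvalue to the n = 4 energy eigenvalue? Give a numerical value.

Since E_n ∝ n², the ratio is (7/4)² = 3.0625.

3.0625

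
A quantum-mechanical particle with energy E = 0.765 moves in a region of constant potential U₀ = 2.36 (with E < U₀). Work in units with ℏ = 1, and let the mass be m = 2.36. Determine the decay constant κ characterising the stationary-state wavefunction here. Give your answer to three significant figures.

Since E < U₀ the TISE in this region is ψ'' = κ²ψ with κ = √(2m(U₀ − E))/ℏ.
κ = √(2 × 2.36 × 1.595) = 2.744.

κ = 2.74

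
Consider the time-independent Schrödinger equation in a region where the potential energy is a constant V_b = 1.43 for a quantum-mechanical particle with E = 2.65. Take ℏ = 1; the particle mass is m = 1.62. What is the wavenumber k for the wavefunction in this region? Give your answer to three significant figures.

k = 1.99

With E > V_b the solution is oscillatory, ψ ∝ e^{±ikx} with k = √(2m(E − V_b))/ℏ.
k = √(2 × 1.62 × 1.22) = 1.988.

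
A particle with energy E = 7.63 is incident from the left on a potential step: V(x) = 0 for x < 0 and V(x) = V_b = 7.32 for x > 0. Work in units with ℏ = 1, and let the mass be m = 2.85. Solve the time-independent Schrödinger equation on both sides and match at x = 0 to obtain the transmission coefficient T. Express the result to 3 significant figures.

On each side the TISE gives plane waves with k = √(2m(E − V))/ℏ: k₁ = √(2·2.85·7.63) = 6.595, k₂ = √(2·2.85·0.31) = 1.329.
Continuity of ψ and ψ′ at the step yields the reflection amplitude r = (k₁ − k₂)/(k₁ + k₂) = 0.6645; thus R = |r|² = 0.4416, T = 0.5584.

T = 0.558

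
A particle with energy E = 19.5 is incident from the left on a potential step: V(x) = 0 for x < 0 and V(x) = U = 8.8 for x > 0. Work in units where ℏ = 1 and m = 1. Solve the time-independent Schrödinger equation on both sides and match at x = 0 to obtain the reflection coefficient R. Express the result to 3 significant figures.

R = 0.0222

On each side the TISE gives plane waves with k = √(2m(E − V))/ℏ: k₁ = √(2·1·19.5) = 6.245, k₂ = √(2·1·10.7) = 4.626.
Continuity of ψ and ψ′ at the step yields the reflection amplitude r = (k₁ − k₂)/(k₁ + k₂) = 0.1489; thus R = |r|² = 0.02218, T = 0.9778.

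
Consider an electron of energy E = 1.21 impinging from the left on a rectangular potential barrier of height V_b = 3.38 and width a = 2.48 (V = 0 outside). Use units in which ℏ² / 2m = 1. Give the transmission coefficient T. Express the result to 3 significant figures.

T = 0.00247

E < V_b: inside the barrier ψ ∝ e^{±κx} with κ = √(2m(V_b − E))/ℏ = 1.473.
κa = 3.653, sinh(κa) = 19.29.
Matching ψ, ψ′ at both faces gives T = [1 + V_b² sinh²(κa) / (4E(V_b − E))]⁻¹ = 1/405.6 = 0.00247.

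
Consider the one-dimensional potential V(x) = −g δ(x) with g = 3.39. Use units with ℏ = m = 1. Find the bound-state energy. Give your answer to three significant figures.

The bound state is ψ(x) = √κ e^{−κ|x|}. The derivative jump ψ'(0⁺) − ψ'(0⁻) = −(2mg/ℏ²)ψ(0) fixes κ = mg/ℏ² = 3.390.
Then E = −ℏ²κ²/(2m) = −mg²/(2ℏ²) = -5.746.

E = -5.75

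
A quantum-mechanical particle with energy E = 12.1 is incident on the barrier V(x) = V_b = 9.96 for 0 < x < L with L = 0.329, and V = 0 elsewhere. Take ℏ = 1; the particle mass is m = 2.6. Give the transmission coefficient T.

T = 0.569

Above the barrier the interior wavenumber is k₂ = √(2m(E − V_b))/ℏ = 3.336, giving phase k₂L = 1.097.
T = [1 + V_b² sin²(k₂L) / (4E(E − V_b))]⁻¹ = 1/1.759 = 0.569.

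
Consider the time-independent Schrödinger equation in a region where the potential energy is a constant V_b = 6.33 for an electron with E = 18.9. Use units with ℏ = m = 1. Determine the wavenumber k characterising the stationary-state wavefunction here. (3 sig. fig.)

k = 5.01

With E > V_b the solution is oscillatory, ψ ∝ e^{±ikx} with k = √(2m(E − V_b))/ℏ.
k = √(2 × 1 × 12.57) = 5.014.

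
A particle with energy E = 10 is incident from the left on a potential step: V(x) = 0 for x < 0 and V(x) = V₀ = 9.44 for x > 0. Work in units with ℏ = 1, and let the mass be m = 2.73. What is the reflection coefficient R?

On each side the TISE gives plane waves with k = √(2m(E − V))/ℏ: k₁ = √(2·2.73·10) = 7.389, k₂ = √(2·2.73·0.56) = 1.749.
Continuity of ψ and ψ′ at the step yields the reflection amplitude r = (k₁ − k₂)/(k₁ + k₂) = 0.6173; thus R = |r|² = 0.3810, T = 0.6190.

R = 0.381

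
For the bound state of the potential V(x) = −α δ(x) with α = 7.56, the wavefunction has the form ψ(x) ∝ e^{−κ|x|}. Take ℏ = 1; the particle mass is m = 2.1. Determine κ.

Integrating the TISE across x = 0 gives the cusp condition ψ'(0⁺) − ψ'(0⁻) = −(2mα/ℏ²)ψ(0).
With ψ ∝ e^{−κ|x|} this yields −2κ = −2mα/ℏ², so κ = mα/ℏ² = 15.88.

κ = 15.9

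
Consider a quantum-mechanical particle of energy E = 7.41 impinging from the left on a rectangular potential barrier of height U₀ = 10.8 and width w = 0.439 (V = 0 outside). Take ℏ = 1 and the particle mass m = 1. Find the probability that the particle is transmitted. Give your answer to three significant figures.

T = 0.303

E < U₀: inside the barrier ψ ∝ e^{±κx} with κ = √(2m(U₀ − E))/ℏ = 2.604.
κw = 1.143, sinh(κw) = 1.409.
The exact tunnelling result is T⁻¹ = 1 + U₀² sinh²(κw) / [4E(U₀ − E)] = 3.304, so T = 0.303.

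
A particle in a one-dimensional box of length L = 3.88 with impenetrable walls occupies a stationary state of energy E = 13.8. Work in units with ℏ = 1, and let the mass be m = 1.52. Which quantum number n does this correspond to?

For an infinite well E_n = n²π²ℏ²/(2mL²), so n = (L/πℏ)√(2mE).
n = (3.88/π) × √(2 × 1.52 × 13.8) = 7.999 → n = 8.

n = 8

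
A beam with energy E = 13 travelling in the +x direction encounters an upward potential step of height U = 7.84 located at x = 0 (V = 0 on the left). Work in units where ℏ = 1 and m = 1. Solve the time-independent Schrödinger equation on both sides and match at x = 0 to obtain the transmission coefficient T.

On each side the TISE gives plane waves with k = √(2m(E − V))/ℏ: k₁ = √(2·1·13) = 5.099, k₂ = √(2·1·5.16) = 3.212.
Matching ψ and ψ′ at x = 0 gives r = (k₁ − k₂)/(k₁ + k₂), so R = r² = 0.05152 and T = 1 − R = 0.9485.

T = 0.948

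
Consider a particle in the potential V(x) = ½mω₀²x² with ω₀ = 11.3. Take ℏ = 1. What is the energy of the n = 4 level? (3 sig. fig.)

E = 50.9

Using E_n = (n + ½)ℏω₀: E_4 = 4.5 × 11.3 = 50.85.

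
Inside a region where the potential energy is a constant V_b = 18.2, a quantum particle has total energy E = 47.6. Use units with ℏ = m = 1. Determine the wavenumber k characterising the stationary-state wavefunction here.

With E > V_b the solution is oscillatory, ψ ∝ e^{±ikx} with k = √(2m(E − V_b))/ℏ.
k = √(2 × 1 × 29.4) = 7.668.

k = 7.67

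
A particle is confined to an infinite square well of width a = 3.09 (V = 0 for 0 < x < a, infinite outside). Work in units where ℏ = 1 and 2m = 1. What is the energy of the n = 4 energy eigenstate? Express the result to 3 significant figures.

The infinite-well eigenfunctions ψ_n = √(2/a) sin(nπx/a) vanish at both walls, giving E_n = n²π²ℏ²/(2ma²).
E_4 = 4² × π² / (2 × 0.5 × 3.09²) = 16.54.

E = 16.5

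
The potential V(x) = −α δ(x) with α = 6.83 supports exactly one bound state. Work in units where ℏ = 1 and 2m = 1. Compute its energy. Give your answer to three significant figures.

E = -11.7

The bound state is ψ(x) = √κ e^{−κ|x|}. The derivative jump ψ'(0⁺) − ψ'(0⁻) = −(2mα/ℏ²)ψ(0) fixes κ = mα/ℏ² = 3.415.
Then E = −ℏ²κ²/(2m) = −mα²/(2ℏ²) = -11.66.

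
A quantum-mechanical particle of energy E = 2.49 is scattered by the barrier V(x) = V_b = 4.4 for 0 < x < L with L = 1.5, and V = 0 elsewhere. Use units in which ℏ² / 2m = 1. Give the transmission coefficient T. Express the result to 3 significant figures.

T = 0.0603

E < V_b: inside the barrier ψ ∝ e^{±κx} with κ = √(2m(V_b − E))/ℏ = 1.382.
κL = 2.073, sinh(κL) = 3.912.
Matching ψ, ψ′ at both faces gives T = [1 + V_b² sinh²(κL) / (4E(V_b − E))]⁻¹ = 1/16.57 = 0.0603.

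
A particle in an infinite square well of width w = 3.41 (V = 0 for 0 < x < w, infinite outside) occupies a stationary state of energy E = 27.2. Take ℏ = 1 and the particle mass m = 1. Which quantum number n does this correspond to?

n = 8

From E_n = n²π²ℏ²/(2mw²) invert to n = √(2mw²E)/(πℏ).
n = (3.41/π) × √(2 × 1 × 27.2) = 8.006 → n = 8.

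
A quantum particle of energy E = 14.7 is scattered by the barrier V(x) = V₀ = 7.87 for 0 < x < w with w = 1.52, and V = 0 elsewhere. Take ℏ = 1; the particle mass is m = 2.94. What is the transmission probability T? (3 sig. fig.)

E > V₀: inside the barrier k₂ = √(2m(E − V₀))/ℏ = 6.337, k₂w = 9.633.
T = [1 + V₀² sin²(k₂w) / (4E(E − V₀))]⁻¹ = 1/1.007 = 0.993.

T = 0.993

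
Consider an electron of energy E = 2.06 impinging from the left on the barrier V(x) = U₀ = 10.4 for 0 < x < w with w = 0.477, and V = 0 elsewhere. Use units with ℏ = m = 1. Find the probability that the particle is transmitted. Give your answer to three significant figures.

T = 0.0511

E < U₀: inside the barrier ψ ∝ e^{±κx} with κ = √(2m(U₀ − E))/ℏ = 4.084.
κw = 1.948, sinh(κw) = 3.436.
The exact tunnelling result is T⁻¹ = 1 + U₀² sinh²(κw) / [4E(U₀ − E)] = 19.59, so T = 0.0511.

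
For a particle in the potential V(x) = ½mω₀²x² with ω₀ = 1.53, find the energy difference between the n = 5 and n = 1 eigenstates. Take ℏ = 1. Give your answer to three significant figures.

E_n = ℏω₀(n + ½), so ΔE = (5 − 1) ℏω₀ = 4 × 1.53 = 6.120.

ΔE = 6.12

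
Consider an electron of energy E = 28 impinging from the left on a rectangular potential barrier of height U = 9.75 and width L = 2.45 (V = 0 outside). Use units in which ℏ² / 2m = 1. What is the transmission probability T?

Above the barrier the interior wavenumber is k₂ = √(2m(E − U))/ℏ = 4.272, giving phase k₂L = 10.47.
T = [1 + U² sin²(k₂L) / (4E(E − U))]⁻¹ = 1/1.035 = 0.967.

T = 0.967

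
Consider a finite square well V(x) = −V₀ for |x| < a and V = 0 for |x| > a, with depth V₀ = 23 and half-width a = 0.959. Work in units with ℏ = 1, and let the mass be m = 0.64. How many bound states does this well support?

Define the well-strength parameter z₀ = (a/ℏ)√(2mV₀) = 0.959 × √(2·0.64·23) = 5.203.
The even/odd transcendental equations gain one root per π/2 in z₀, giving N = 1 + ⌊2z₀/π⌋ = 1 + ⌊3.313⌋ = 4.

N = 4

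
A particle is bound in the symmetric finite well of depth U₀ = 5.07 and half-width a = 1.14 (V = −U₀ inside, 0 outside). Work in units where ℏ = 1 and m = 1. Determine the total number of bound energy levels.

N = 3

The dimensionless depth is z₀ = a√(2mU₀)/ℏ = 1.14 × √(10.14) = 3.630.
The even/odd transcendental equations gain one root per π/2 in z₀, giving N = 1 + ⌊2z₀/π⌋ = 1 + ⌊2.311⌋ = 3.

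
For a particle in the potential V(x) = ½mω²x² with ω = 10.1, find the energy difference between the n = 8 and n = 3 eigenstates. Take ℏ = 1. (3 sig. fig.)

ΔE = 50.5

E_n = ℏω(n + ½), so ΔE = (8 − 3) ℏω = 5 × 10.1 = 50.50.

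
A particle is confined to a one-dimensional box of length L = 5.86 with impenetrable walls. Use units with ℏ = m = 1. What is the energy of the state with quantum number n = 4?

E = 2.30

The infinite-well eigenfunctions ψ_n = √(2/L) sin(nπx/L) vanish at both walls, giving E_n = n²π²ℏ²/(2mL²).
E_4 = 4² × π² / (2 × 1 × 5.86²) = 2.299.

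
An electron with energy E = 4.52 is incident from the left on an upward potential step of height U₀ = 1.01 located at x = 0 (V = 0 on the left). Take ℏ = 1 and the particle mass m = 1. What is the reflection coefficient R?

R = 0.00399

The wavenumbers are k₁ = √(2mE)/ℏ = 3.007 on the left and k₂ = √(2m(E − U₀))/ℏ = 2.650 on the right.
Continuity of ψ and ψ′ at the step yields the reflection amplitude r = (k₁ − k₂)/(k₁ + k₂) = 0.06314; thus R = |r|² = 0.003987, T = 0.9960.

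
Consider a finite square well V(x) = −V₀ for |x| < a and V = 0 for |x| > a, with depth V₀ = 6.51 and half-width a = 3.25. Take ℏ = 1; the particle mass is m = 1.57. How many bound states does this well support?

N = 10

Define the well-strength parameter z₀ = (a/ℏ)√(2mV₀) = 3.25 × √(2·1.57·6.51) = 14.69.
A new bound state (alternating even/odd) appears each time z₀ passes a multiple of π/2, so N = ⌊2z₀/π⌋ + 1 = ⌊9.354⌋ + 1 = 10.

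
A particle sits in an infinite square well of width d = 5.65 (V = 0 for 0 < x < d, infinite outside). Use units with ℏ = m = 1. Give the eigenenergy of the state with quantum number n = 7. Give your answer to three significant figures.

Requiring ψ(0) = ψ(d) = 0 quantises k = nπ/d, hence E_n = ℏ²k²/2m = n²π²ℏ²/(2md²).
E_7 = 7² × π² / (2 × 1 × 5.65²) = 7.575.

E = 7.57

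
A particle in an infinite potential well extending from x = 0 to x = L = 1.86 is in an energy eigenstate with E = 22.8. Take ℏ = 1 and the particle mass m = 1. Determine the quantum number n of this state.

n = 4

For an infinite well E_n = n²π²ℏ²/(2mL²), so n = (L/πℏ)√(2mE).
n = (1.86/π) × √(2 × 1 × 22.8) = 3.998 → n = 4.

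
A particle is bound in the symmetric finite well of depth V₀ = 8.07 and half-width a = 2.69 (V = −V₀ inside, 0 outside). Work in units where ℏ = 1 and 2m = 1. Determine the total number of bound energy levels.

Define the well-strength parameter z₀ = (a/ℏ)√(2mV₀) = 2.69 × √(2·0.5·8.07) = 7.642.
The even/odd transcendental equations gain one root per π/2 in z₀, giving N = 1 + ⌊2z₀/π⌋ = 1 + ⌊4.865⌋ = 5.

N = 5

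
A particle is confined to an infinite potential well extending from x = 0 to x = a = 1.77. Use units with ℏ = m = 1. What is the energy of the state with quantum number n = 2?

Requiring ψ(0) = ψ(a) = 0 quantises k = nπ/a, hence E_n = ℏ²k²/2m = n²π²ℏ²/(2ma²).
E_2 = 2² × π² / (2 × 1 × 1.77²) = 6.301.

E = 6.30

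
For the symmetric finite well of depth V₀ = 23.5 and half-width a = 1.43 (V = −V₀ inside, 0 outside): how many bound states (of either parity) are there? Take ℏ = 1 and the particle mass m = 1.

Define the well-strength parameter z₀ = (a/ℏ)√(2mV₀) = 1.43 × √(2·1·23.5) = 9.804.
A new bound state (alternating even/odd) appears each time z₀ passes a multiple of π/2, so N = ⌊2z₀/π⌋ + 1 = ⌊6.241⌋ + 1 = 7.

N = 7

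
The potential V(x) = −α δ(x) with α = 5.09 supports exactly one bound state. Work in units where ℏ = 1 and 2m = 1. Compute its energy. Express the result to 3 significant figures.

The bound state is ψ(x) = √κ e^{−κ|x|}. The derivative jump ψ'(0⁺) − ψ'(0⁻) = −(2mα/ℏ²)ψ(0) fixes κ = mα/ℏ² = 2.545.
Then E = −ℏ²κ²/(2m) = −mα²/(2ℏ²) = -6.477.

E = -6.48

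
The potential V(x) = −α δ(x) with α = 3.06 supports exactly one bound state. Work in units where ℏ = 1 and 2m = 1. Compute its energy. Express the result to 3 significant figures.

For x ≠ 0 the bound state is ψ ∝ e^{−κ|x|}; integrating the TISE across the delta gives the cusp condition 2κ = 2mα/ℏ², so κ = 1.530.
Then E = −ℏ²κ²/(2m) = −mα²/(2ℏ²) = -2.341.

E = -2.34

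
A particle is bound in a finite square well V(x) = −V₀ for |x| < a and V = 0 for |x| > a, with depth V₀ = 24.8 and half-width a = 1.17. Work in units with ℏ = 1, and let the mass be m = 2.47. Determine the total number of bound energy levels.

The dimensionless depth is z₀ = a√(2mV₀)/ℏ = 1.17 × √(122.5) = 12.95.
A new bound state (alternating even/odd) appears each time z₀ passes a multiple of π/2, so N = ⌊2z₀/π⌋ + 1 = ⌊8.244⌋ + 1 = 9.

N = 9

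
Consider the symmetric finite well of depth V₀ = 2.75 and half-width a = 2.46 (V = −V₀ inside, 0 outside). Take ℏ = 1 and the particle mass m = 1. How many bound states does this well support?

The dimensionless depth is z₀ = a√(2mV₀)/ℏ = 2.46 × √(5.500) = 5.769.
The even/odd transcendental equations gain one root per π/2 in z₀, giving N = 1 + ⌊2z₀/π⌋ = 1 + ⌊3.673⌋ = 4.

N = 4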